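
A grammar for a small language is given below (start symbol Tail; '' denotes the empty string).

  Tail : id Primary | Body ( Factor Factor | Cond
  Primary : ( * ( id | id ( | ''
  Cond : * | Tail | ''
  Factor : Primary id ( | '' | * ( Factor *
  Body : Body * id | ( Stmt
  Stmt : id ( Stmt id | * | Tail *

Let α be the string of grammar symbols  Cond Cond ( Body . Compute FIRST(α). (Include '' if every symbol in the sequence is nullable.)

{ (, *, id }

Add FIRST(Cond)\{''} = { (, *, id }; Cond is nullable, continue.
Add FIRST(Cond)\{''} = { (, *, id }; Cond is nullable, continue.
( is a terminal; add {(} and stop.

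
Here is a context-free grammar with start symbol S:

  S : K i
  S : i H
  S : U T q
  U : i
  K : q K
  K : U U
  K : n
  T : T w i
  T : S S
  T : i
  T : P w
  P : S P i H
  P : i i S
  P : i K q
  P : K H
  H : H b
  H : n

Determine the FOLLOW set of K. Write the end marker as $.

In S : K i: add FIRST(i) = { i }.
In K : q K: K is at the end, add FOLLOW(K) = { i, n, q }.
In P : i K q: add FIRST(q) = { q }.
In P : K H: add FIRST(H) = { n }.
Union: FOLLOW(K) = { i, n, q }.

{ i, n, q }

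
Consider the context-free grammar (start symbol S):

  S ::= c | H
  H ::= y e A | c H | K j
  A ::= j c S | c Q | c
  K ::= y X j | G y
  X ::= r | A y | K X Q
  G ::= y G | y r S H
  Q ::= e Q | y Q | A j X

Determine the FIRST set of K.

{ y }

K ::= y X j contributes {y}.
From K ::= G y: add FIRST(G) = { y }.
Union: FIRST(K) = { y }.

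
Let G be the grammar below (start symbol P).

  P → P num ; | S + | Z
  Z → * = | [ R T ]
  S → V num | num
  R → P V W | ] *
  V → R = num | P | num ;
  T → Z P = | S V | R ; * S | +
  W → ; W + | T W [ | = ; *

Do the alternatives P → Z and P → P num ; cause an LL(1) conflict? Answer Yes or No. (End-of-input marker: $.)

Yes

FIRST(Z) = { *, [ } and FIRST(P num ;) = { *, [, ], num }.
Both contain *, so the two alternatives are not disjoint — LL(1) conflict.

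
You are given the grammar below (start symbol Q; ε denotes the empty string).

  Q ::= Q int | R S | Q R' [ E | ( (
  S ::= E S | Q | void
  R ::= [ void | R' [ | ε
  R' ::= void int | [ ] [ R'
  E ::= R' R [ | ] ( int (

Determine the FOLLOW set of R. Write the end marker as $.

In Q ::= R S: add FIRST(S) = { (, [, ], void }.
In E ::= R' R [: add FIRST([) = { [ }.
Union: FOLLOW(R) = { (, [, ], void }.

{ (, [, ], void }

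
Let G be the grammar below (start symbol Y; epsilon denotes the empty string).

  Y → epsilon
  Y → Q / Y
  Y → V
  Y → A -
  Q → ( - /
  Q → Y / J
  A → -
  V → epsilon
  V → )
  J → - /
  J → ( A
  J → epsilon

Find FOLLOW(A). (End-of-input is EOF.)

{ -, / }

In Y → A -: add FIRST(-) = { - }.
In J → ( A: A is at the end, add FOLLOW(J) = { / }.
Union: FOLLOW(A) = { -, / }.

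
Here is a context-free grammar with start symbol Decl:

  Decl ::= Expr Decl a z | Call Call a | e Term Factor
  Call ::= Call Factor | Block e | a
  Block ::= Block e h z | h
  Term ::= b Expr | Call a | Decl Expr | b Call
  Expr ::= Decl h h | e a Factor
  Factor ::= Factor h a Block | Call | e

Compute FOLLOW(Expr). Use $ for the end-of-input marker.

{ a, e, h }

In Decl ::= Expr Decl a z: add FIRST(Decl a z) = { a, e, h }.
In Term ::= b Expr: Expr is at the end, add FOLLOW(Term) = { a, e, h }.
In Term ::= Decl Expr: Expr is at the end, add FOLLOW(Term) = { a, e, h }.
Union: FOLLOW(Expr) = { a, e, h }.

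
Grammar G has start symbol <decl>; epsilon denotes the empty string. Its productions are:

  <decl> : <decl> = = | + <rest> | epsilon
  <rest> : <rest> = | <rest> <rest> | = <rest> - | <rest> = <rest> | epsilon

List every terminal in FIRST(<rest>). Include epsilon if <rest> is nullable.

{ =, epsilon }

From <rest> : <rest> =: <rest> nullable, take FIRST(<rest>) ∪ {=} = { = }.
From <rest> : <rest> <rest>: <rest>, <rest> nullable, take FIRST(<rest>) ∪ FIRST(<rest>) = { = }; also epsilon since the whole RHS is nullable.
<rest> : = <rest> - contributes {=}.
From <rest> : <rest> = <rest>: <rest> nullable, take FIRST(<rest>) ∪ {=} = { = }.
<rest> : epsilon contributes epsilon.
Union: FIRST(<rest>) = { =, epsilon }.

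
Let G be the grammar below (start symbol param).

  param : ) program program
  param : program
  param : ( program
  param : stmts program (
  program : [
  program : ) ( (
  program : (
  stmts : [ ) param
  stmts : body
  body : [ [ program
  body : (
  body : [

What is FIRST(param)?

{ (, ), [ }

param : ) program program contributes {)}.
From param : program: add FIRST(program) = { (, ), [ }.
param : ( program contributes {(}.
From param : stmts program (: add FIRST(stmts) = { (, [ }.
Union: FIRST(param) = { (, ), [ }.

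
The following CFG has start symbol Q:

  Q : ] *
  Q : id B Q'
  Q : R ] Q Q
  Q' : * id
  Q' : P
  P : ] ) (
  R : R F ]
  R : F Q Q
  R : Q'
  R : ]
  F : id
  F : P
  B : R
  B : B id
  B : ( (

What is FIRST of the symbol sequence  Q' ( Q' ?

{ *, ] }

Add FIRST(Q') = { *, ] }; Q' is not nullable, stop.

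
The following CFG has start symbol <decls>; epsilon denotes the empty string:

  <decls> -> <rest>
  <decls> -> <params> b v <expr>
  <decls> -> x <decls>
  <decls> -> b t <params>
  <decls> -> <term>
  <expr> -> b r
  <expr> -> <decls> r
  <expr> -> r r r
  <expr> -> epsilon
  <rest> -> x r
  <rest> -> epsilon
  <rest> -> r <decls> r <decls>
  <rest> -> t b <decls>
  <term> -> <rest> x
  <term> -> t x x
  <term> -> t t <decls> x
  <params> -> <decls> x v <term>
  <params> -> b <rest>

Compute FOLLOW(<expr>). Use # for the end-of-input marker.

{ #, b, r, x }

In <decls> -> <params> b v <expr>: <expr> is at the end, add FOLLOW(<decls>) = { #, b, r, x }.
Union: FOLLOW(<expr>) = { #, b, r, x }.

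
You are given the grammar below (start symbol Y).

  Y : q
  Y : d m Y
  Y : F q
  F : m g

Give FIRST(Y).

Y : q contributes {q}.
Y : d m Y contributes {d}.
From Y : F q: add FIRST(F) = { m }.
Union: FIRST(Y) = { d, m, q }.

{ d, m, q }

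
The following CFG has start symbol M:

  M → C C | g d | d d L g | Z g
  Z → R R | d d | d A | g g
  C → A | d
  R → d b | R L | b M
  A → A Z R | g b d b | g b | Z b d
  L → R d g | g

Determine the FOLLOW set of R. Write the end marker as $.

In Z → R R: add FIRST(R) = { b, d }.
In Z → R R: R is at the end, add FOLLOW(Z) = { b, d, g }.
In R → R L: add FIRST(L) = { b, d, g }.
In A → A Z R: R is at the end, add FOLLOW(A) = { $, b, d, g }.
In L → R d g: add FIRST(d g) = { d }.
Union: FOLLOW(R) = { $, b, d, g }.

{ $, b, d, g }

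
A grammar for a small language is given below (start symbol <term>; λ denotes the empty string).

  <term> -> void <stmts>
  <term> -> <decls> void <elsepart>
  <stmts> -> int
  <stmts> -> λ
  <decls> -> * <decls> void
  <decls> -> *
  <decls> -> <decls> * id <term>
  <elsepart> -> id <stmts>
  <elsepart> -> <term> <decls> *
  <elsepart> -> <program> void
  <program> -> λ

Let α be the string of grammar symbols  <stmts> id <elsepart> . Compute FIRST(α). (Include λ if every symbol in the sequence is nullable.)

Add FIRST(<stmts>)\{λ} = { int }; <stmts> is nullable, continue.
id is a terminal; add {id} and stop.

{ id, int }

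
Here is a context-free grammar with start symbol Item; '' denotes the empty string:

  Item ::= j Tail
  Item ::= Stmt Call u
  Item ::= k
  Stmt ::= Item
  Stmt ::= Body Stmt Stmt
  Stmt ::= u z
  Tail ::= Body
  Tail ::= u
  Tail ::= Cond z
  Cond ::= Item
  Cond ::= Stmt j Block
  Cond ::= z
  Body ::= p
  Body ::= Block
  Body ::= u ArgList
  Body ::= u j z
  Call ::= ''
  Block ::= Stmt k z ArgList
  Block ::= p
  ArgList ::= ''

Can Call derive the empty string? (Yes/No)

Yes

Call has an ''-production, so Call ⇒ ''.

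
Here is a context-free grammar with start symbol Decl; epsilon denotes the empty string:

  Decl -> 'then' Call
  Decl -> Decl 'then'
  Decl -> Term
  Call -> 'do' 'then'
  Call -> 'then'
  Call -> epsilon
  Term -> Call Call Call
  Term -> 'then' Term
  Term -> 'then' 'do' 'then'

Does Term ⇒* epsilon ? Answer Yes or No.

Yes

Term -> Call Call Call and each of Call, Call, Call is nullable, so Term ⇒* epsilon.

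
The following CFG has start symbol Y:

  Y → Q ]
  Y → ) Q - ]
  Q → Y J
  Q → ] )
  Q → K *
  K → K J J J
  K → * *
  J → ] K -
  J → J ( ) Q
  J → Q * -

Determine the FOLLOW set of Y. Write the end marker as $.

{ $, ), *, ] }

Y is the start symbol, so $ ∈ FOLLOW(Y).
In Q → Y J: add FIRST(J) = { ), *, ] }.
Union: FOLLOW(Y) = { $, ), *, ] }.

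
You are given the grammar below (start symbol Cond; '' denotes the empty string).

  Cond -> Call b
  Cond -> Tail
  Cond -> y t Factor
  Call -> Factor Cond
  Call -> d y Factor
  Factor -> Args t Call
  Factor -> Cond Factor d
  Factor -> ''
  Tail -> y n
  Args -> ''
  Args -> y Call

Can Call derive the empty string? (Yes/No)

No

Nullable nonterminals: Args, Factor.
No production of Call has an RHS whose symbols are all nullable, so Call is not nullable.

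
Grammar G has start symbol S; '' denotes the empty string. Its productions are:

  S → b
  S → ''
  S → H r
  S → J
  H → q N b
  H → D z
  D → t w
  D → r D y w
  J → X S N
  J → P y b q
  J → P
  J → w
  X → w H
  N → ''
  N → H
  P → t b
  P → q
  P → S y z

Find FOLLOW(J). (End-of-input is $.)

In S → J: J is at the end, add FOLLOW(S) = { $, q, r, t, y }.
Union: FOLLOW(J) = { $, q, r, t, y }.

{ $, q, r, t, y }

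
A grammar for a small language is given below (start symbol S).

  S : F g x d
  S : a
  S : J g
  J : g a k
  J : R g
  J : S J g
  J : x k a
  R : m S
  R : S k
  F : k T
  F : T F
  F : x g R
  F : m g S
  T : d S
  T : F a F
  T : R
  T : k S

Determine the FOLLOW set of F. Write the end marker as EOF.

{ a, d, g, k, m, x }

In S : F g x d: add FIRST(g x d) = { g }.
In F : T F: F is at the end, add FOLLOW(F) = { a, d, g, k, m, x }.
In T : F a F: add FIRST(a F) = { a }.
In T : F a F: F is at the end, add FOLLOW(T) = { a, d, g, k, m, x }.
Union: FOLLOW(F) = { a, d, g, k, m, x }.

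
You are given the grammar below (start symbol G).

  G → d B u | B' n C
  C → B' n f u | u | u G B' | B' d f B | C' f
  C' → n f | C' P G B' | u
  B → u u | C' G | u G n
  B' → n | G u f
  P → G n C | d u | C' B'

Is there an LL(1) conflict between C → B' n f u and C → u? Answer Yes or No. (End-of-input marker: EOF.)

No

FIRST(B' n f u) = { d, n } and FIRST(u) = { u }.
The FIRST sets are disjoint and neither alternative is nullable — no conflict.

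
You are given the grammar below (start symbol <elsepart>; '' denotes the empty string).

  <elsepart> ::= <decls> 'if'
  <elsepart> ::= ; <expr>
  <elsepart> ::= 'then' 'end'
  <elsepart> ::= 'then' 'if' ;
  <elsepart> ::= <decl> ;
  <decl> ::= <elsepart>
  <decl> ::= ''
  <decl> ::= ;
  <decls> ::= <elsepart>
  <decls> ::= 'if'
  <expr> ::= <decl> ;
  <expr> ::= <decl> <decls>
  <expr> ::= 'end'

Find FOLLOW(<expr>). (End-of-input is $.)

{ $, 'if', 'then', ; }

In <elsepart> ::= ; <expr>: <expr> is at the end, add FOLLOW(<elsepart>) = { $, 'if', 'then', ; }.
Union: FOLLOW(<expr>) = { $, 'if', 'then', ; }.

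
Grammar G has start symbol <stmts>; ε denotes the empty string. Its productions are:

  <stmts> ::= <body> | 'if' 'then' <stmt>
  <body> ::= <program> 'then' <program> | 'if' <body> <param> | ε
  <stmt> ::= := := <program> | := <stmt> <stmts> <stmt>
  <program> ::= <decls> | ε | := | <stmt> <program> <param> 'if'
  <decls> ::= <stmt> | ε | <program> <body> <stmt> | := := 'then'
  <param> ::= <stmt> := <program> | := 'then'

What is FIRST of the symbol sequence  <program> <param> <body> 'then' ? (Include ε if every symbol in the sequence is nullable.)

Add FIRST(<program>)\{ε} = { 'if', 'then', := }; <program> is nullable, continue.
Add FIRST(<param>) = { := }; <param> is not nullable, stop.

{ 'if', 'then', := }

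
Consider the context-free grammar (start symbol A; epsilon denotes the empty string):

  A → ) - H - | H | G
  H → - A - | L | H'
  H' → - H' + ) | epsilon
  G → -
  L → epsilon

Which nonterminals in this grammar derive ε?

{ A, H, H', L }

Directly nullable (have an epsilon-production): H', L.
H → L with every symbol nullable, so H is nullable.
A → H with every symbol nullable, so A is nullable.
No other nonterminal has a production whose RHS symbols are all nullable.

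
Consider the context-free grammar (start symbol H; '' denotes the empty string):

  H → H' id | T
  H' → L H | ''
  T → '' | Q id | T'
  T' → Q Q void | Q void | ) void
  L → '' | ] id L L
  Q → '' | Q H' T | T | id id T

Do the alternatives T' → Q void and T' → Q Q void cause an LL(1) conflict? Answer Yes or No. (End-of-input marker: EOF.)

Yes

FIRST(Q void) = { ), ], id, void } and FIRST(Q Q void) = { ), ], id, void }.
Both contain ), so the two alternatives are not disjoint — LL(1) conflict.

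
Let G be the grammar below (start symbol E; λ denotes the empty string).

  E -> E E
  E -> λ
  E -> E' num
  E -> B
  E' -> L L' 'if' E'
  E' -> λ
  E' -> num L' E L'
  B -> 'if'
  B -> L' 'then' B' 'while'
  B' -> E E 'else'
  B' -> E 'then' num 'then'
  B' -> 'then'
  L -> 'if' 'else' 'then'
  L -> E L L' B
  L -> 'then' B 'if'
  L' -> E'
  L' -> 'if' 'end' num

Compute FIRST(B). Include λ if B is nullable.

{ 'if', 'then', num }

B -> 'if' contributes {'if'}.
From B -> L' 'then' B' 'while': L' nullable, take FIRST(L') ∪ {'then'} = { 'if', 'then', num }.
Union: FIRST(B) = { 'if', 'then', num }.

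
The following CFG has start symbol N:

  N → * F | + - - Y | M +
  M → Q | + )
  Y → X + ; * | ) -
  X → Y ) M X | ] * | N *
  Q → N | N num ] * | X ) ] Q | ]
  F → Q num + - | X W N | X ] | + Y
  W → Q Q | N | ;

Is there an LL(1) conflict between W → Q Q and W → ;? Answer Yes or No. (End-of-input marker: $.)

No

FIRST(Q Q) = { ), *, +, ] } and FIRST(;) = { ; }.
The FIRST sets are disjoint and neither alternative is nullable — no conflict.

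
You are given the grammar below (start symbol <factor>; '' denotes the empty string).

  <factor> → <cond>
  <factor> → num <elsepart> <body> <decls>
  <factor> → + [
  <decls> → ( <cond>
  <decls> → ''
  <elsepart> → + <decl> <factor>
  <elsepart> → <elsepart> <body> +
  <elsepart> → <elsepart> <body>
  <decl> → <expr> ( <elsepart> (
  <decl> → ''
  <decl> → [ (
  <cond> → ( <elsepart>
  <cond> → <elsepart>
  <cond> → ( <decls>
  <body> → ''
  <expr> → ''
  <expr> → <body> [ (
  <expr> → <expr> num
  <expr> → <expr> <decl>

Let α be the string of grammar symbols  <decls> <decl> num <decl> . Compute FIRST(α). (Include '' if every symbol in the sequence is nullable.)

Add FIRST(<decls>)\{''} = { ( }; <decls> is nullable, continue.
Add FIRST(<decl>)\{''} = { (, [, num }; <decl> is nullable, continue.
num is a terminal; add {num} and stop.

{ (, [, num }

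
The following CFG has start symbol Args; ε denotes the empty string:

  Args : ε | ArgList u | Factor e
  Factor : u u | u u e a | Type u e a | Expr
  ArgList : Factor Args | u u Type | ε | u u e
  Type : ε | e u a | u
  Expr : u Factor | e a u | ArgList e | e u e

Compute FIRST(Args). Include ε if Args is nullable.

{ e, u, ε }

Args : ε contributes ε.
From Args : ArgList u: ArgList nullable, take FIRST(ArgList) ∪ {u} = { e, u }.
From Args : Factor e: add FIRST(Factor) = { e, u }.
Union: FIRST(Args) = { e, u, ε }.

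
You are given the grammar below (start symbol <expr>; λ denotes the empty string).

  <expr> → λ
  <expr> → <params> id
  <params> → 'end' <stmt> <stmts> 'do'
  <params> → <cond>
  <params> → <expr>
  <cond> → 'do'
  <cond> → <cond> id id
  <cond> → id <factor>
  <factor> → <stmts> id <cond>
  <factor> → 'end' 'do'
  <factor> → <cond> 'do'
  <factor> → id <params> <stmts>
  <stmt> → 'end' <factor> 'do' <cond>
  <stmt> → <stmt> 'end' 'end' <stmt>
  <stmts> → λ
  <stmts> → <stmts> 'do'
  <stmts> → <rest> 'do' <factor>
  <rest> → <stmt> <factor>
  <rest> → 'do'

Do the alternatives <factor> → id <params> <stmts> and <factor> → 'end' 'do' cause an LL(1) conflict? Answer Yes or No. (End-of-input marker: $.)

FIRST(id <params> <stmts>) = { id } and FIRST('end' 'do') = { 'end' }.
The FIRST sets are disjoint and neither alternative is nullable — no conflict.

No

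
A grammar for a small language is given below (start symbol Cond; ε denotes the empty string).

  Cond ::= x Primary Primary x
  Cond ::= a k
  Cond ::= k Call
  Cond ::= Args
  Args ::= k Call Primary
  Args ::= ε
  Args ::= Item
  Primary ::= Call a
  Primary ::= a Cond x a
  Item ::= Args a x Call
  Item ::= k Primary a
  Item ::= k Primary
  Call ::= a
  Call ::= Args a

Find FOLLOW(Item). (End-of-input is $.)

In Args ::= Item: Item is at the end, add FOLLOW(Args) = { $, a, x }.
Union: FOLLOW(Item) = { $, a, x }.

{ $, a, x }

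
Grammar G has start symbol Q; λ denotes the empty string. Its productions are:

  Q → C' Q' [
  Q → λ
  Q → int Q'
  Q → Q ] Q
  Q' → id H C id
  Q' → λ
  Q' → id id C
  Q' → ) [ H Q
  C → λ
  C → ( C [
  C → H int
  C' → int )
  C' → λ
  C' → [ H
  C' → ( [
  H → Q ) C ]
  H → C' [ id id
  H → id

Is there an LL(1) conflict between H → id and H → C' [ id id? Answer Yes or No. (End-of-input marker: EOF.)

FIRST(id) = { id } and FIRST(C' [ id id) = { (, [, int }.
The FIRST sets are disjoint and neither alternative is nullable — no conflict.

No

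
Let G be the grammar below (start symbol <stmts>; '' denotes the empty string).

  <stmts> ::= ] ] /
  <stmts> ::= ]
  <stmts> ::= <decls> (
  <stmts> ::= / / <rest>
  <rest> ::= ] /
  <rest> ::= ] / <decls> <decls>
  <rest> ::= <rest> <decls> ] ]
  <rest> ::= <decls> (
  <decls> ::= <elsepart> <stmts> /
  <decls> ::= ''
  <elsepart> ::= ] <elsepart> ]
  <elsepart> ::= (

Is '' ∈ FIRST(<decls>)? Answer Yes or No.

<decls> has an ''-production, so <decls> ⇒ ''.

Yes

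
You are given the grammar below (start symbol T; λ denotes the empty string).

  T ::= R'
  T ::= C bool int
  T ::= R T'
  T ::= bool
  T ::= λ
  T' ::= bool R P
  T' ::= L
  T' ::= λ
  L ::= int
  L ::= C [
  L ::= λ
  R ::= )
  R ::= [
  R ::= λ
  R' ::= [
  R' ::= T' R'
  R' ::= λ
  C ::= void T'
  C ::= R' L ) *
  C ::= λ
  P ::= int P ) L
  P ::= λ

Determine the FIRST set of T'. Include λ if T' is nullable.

{ ), [, bool, int, void, λ }

T' ::= bool R P contributes {bool}.
From T' ::= L: add FIRST(L) = { ), [, bool, int, void, λ } (including λ since L is nullable).
T' ::= λ contributes λ.
Union: FIRST(T') = { ), [, bool, int, void, λ }.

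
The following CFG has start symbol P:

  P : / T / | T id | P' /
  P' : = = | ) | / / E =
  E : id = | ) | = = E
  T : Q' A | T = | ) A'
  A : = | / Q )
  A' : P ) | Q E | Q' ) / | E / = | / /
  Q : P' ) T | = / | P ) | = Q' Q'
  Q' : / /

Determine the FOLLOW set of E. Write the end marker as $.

{ ), /, =, id }

In P' : / / E =: add FIRST(=) = { = }.
In E : = = E: E is at the end, add FOLLOW(E) = { ), /, =, id }.
In A' : Q E: E is at the end, add FOLLOW(A') = { ), /, =, id }.
In A' : E / =: add FIRST(/ =) = { / }.
Union: FOLLOW(E) = { ), /, =, id }.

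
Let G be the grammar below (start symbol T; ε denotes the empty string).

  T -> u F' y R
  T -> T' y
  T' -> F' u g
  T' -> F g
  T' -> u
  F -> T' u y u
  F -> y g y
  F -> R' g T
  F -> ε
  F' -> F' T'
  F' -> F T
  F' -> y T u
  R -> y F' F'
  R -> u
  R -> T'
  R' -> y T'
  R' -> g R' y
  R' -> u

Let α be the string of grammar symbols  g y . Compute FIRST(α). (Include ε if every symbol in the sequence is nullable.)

g is a terminal; add {g} and stop.

{ g }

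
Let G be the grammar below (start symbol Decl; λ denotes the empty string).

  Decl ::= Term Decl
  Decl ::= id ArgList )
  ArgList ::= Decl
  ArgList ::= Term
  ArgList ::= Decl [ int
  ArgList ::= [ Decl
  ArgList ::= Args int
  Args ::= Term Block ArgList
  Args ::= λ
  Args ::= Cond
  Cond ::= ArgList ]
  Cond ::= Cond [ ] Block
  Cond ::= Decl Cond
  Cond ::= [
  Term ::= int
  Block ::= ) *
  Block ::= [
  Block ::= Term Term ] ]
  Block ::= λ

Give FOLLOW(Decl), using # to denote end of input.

Decl is the start symbol, so # ∈ FOLLOW(Decl).
In Decl ::= Term Decl: Decl is at the end, add FOLLOW(Decl) = { #, ), [, ], id, int }.
In ArgList ::= Decl: Decl is at the end, add FOLLOW(ArgList) = { ), ], int }.
In ArgList ::= Decl [ int: add FIRST([ int) = { [ }.
In ArgList ::= [ Decl: Decl is at the end, add FOLLOW(ArgList) = { ), ], int }.
In Cond ::= Decl Cond: add FIRST(Cond) = { [, id, int }.
Union: FOLLOW(Decl) = { #, ), [, ], id, int }.

{ #, ), [, ], id, int }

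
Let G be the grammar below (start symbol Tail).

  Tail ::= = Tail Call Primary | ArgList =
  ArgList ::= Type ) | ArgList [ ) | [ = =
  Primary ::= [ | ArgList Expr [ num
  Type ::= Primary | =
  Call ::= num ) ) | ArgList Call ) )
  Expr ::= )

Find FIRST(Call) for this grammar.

Call ::= num ) ) contributes {num}.
From Call ::= ArgList Call ) ): add FIRST(ArgList) = { =, [ }.
Union: FIRST(Call) = { =, [, num }.

{ =, [, num }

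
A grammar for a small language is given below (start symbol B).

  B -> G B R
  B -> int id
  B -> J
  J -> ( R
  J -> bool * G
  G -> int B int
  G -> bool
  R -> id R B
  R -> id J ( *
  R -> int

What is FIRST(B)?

{ (, bool, int }

From B -> G B R: add FIRST(G) = { bool, int }.
B -> int id contributes {int}.
From B -> J: add FIRST(J) = { (, bool }.
Union: FIRST(B) = { (, bool, int }.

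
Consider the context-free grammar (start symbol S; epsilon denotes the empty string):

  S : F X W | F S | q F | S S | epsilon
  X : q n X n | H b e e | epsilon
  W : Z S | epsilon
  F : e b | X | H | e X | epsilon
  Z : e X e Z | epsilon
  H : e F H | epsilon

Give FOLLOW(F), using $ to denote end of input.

In S : F X W: add FIRST(X W)\{epsilon} = { b, e, q }.
  Since X W is nullable, also add FOLLOW(S) = { $, b, e, q }.
In S : F S: add FIRST(S)\{epsilon} = { b, e, q }.
  Since S is nullable, also add FOLLOW(S) = { $, b, e, q }.
In S : q F: F is at the end, add FOLLOW(S) = { $, b, e, q }.
In H : e F H: add FIRST(H)\{epsilon} = { e }.
  Since H is nullable, also add FOLLOW(H) = { $, b, e, q }.
Union: FOLLOW(F) = { $, b, e, q }.

{ $, b, e, q }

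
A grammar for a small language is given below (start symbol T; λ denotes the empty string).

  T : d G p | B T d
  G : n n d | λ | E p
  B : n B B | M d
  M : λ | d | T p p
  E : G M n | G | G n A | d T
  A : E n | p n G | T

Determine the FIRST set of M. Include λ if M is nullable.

M : λ contributes λ.
M : d contributes {d}.
From M : T p p: add FIRST(T) = { d, n }.
Union: FIRST(M) = { d, n, λ }.

{ d, n, λ }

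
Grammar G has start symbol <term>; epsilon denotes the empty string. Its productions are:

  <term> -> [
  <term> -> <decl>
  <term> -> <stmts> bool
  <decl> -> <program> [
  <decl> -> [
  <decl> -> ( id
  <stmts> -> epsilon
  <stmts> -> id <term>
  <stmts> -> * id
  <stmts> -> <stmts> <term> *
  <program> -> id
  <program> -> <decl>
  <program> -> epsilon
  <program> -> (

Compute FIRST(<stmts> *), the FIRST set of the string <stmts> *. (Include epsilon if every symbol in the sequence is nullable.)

Add FIRST(<stmts>)\{epsilon} = { (, *, [, bool, id }; <stmts> is nullable, continue.
* is a terminal; add {*} and stop.

{ (, *, [, bool, id }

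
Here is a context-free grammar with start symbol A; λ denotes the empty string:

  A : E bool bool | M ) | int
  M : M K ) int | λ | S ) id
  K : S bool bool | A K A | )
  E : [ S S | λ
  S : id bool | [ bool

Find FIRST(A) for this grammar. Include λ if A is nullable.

{ ), [, bool, id, int }

From A : E bool bool: E nullable, take FIRST(E) ∪ {bool} = { [, bool }.
From A : M ): M nullable, take FIRST(M) ∪ {)} = { ), [, bool, id, int }.
A : int contributes {int}.
Union: FIRST(A) = { ), [, bool, id, int }.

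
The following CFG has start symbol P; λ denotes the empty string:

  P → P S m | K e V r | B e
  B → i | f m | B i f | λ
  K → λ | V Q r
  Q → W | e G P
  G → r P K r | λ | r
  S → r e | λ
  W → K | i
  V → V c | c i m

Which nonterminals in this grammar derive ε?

{ B, G, K, Q, S, W }

Directly nullable (have an λ-production): B, K, G, S.
Q → W with every symbol nullable, so Q is nullable.
W → K with every symbol nullable, so W is nullable.
No other nonterminal has a production whose RHS symbols are all nullable.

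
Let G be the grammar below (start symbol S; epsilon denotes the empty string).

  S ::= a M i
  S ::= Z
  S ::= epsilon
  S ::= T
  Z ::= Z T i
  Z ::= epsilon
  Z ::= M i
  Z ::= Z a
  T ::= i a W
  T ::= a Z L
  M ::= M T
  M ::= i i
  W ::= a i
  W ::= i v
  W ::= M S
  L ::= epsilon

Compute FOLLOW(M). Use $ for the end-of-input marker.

In S ::= a M i: add FIRST(i) = { i }.
In Z ::= M i: add FIRST(i) = { i }.
In M ::= M T: add FIRST(T) = { a, i }.
In W ::= M S: add FIRST(S)\{epsilon} = { a, i }.
  Since S is nullable, also add FOLLOW(W) = { $, a, i }.
Union: FOLLOW(M) = { $, a, i }.

{ $, a, i }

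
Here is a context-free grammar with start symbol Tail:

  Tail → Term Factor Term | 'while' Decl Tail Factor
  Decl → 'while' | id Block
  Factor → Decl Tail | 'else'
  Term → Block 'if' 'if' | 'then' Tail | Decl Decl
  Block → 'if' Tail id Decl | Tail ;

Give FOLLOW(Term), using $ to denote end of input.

{ $, 'else', 'if', 'then', 'while', ;, id }

In Tail → Term Factor Term: add FIRST(Factor Term) = { 'else', 'while', id }.
In Tail → Term Factor Term: Term is at the end, add FOLLOW(Tail) = { $, 'else', 'if', 'then', 'while', ;, id }.
Union: FOLLOW(Term) = { $, 'else', 'if', 'then', 'while', ;, id }.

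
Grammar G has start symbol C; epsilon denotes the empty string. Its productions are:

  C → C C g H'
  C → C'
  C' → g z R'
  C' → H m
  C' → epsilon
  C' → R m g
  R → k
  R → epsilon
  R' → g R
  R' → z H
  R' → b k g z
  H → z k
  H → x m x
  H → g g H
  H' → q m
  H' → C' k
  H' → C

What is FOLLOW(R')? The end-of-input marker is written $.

In C' → g z R': R' is at the end, add FOLLOW(C') = { $, g, k, m, x, z }.
Union: FOLLOW(R') = { $, g, k, m, x, z }.

{ $, g, k, m, x, z }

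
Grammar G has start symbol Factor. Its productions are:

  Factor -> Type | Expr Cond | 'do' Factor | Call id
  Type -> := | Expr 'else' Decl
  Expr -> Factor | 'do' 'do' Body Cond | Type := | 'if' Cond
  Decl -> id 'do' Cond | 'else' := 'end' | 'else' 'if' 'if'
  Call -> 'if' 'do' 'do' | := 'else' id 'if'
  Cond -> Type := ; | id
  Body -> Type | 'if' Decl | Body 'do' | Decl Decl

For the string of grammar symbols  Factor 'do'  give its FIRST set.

{ 'do', 'if', := }

Add FIRST(Factor) = { 'do', 'if', := }; Factor is not nullable, stop.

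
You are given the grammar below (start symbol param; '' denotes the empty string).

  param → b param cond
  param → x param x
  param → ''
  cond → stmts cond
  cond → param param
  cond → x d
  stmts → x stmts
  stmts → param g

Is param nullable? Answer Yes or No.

Yes

param has an ''-production, so param ⇒ ''.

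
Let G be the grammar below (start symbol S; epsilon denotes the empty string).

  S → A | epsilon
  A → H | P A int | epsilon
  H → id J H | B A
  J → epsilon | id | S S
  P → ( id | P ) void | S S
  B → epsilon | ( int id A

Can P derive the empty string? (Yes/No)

P → S S and each of S, S is nullable, so P ⇒* epsilon.

Yes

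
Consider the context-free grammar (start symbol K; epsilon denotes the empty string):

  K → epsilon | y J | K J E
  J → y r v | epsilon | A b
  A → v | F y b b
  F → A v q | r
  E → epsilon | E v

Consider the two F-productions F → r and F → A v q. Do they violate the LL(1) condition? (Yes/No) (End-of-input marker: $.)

FIRST(r) = { r } and FIRST(A v q) = { r, v }.
Both contain r, so the two alternatives are not disjoint — LL(1) conflict.

Yes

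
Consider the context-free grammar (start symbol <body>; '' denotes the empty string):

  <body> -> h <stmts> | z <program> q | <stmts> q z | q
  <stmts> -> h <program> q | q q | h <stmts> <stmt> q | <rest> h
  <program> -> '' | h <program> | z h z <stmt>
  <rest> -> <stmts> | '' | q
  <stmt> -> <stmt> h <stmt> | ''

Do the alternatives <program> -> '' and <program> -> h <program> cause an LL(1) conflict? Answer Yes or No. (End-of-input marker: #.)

No

FIRST('') = { '' } and FIRST(h <program>) = { h }.
The first is nullable but FOLLOW(<program>) = { q } is disjoint from FIRST of the second.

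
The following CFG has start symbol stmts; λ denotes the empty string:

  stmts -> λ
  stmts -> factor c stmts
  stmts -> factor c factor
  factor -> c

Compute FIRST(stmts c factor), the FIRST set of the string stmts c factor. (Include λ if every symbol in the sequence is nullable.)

Add FIRST(stmts)\{λ} = { c }; stmts is nullable, continue.
c is a terminal; add {c} and stop.

{ c }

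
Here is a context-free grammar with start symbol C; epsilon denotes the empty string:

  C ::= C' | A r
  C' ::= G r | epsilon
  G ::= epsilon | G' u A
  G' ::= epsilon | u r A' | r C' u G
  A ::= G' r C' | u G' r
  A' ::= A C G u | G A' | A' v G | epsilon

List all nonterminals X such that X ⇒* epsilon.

{ A', C, C', G, G' }

Directly nullable (have an epsilon-production): C', G, G', A'.
C ::= C' with every symbol nullable, so C is nullable.
No other nonterminal has a production whose RHS symbols are all nullable.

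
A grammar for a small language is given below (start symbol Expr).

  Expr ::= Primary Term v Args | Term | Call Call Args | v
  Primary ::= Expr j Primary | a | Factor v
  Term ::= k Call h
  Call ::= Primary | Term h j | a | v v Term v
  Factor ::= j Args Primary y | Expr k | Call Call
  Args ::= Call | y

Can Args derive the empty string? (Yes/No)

No

No nonterminal in this grammar is nullable.
No production of Args has an RHS whose symbols are all nullable, so Args is not nullable.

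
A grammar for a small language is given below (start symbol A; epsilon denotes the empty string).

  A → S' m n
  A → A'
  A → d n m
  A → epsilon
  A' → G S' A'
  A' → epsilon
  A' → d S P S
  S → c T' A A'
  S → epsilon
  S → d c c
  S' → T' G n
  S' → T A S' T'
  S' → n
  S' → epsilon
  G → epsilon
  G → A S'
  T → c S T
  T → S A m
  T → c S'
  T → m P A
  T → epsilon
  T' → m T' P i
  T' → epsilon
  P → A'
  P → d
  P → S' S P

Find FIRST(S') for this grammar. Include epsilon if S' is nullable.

{ c, d, m, n, epsilon }

From S' → T' G n: T', G nullable, take FIRST(T') ∪ FIRST(G) ∪ {n} = { c, d, m, n }.
From S' → T A S' T': T, A, S', T' nullable, take FIRST(T) ∪ FIRST(A) ∪ FIRST(S') ∪ FIRST(T') = { c, d, m, n }; also epsilon since the whole RHS is nullable.
S' → n contributes {n}.
S' → epsilon contributes epsilon.
Union: FIRST(S') = { c, d, m, n, epsilon }.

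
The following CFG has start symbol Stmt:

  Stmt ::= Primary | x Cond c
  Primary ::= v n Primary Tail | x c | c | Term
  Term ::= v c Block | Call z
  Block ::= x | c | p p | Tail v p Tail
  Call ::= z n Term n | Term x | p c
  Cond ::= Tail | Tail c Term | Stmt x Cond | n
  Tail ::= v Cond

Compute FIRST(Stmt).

{ c, p, v, x, z }

From Stmt ::= Primary: add FIRST(Primary) = { c, p, v, x, z }.
Stmt ::= x Cond c contributes {x}.
Union: FIRST(Stmt) = { c, p, v, x, z }.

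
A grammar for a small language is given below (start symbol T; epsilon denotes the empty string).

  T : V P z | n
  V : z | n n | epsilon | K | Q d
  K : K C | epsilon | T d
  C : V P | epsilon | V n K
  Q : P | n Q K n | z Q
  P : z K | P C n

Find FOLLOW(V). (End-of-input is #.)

In T : V P z: add FIRST(P z) = { z }.
In C : V P: add FIRST(P) = { z }.
In C : V n K: add FIRST(n K) = { n }.
Union: FOLLOW(V) = { n, z }.

{ n, z }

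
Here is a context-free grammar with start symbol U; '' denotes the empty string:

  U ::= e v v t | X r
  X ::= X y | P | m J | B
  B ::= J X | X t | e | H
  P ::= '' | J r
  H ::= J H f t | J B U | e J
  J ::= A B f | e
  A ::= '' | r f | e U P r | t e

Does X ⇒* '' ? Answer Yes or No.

Yes

X ::= P and each of P is nullable, so X ⇒* ''.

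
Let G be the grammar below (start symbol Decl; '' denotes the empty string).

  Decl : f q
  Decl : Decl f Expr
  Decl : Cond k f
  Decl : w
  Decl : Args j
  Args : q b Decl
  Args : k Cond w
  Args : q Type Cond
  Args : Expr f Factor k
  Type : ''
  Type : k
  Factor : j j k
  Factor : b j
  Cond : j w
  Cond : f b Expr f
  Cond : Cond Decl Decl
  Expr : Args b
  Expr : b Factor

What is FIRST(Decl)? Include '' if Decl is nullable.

Decl : f q contributes {f}.
From Decl : Decl f Expr: add FIRST(Decl) = { b, f, j, k, q, w }.
From Decl : Cond k f: add FIRST(Cond) = { f, j }.
Decl : w contributes {w}.
From Decl : Args j: add FIRST(Args) = { b, k, q }.
Union: FIRST(Decl) = { b, f, j, k, q, w }.

{ b, f, j, k, q, w }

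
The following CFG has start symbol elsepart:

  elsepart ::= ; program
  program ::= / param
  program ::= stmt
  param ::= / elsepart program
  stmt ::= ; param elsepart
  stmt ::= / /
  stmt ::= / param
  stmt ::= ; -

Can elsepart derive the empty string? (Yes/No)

No

No nonterminal in this grammar is nullable.
No production of elsepart has an RHS whose symbols are all nullable, so elsepart is not nullable.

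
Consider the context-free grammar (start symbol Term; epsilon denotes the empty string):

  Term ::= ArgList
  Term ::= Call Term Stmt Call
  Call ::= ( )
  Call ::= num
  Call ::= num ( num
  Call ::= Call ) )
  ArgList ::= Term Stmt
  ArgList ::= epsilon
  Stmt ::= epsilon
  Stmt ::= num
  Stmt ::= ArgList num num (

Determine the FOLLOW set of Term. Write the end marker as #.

Term is the start symbol, so # ∈ FOLLOW(Term).
In Term ::= Call Term Stmt Call: add FIRST(Stmt Call) = { (, num }.
In ArgList ::= Term Stmt: add FIRST(Stmt)\{epsilon} = { (, num }.
  Since Stmt is nullable, also add FOLLOW(ArgList) = { #, (, num }.
Union: FOLLOW(Term) = { #, (, num }.

{ #, (, num }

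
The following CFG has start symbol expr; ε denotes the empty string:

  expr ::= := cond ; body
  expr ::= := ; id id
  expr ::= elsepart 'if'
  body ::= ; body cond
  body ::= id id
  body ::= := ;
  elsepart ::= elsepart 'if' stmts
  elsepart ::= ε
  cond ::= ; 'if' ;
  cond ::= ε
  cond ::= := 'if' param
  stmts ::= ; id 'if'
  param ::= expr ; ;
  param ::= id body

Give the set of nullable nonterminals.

{ cond, elsepart }

Directly nullable (have an ε-production): elsepart, cond.
No other nonterminal has a production whose RHS symbols are all nullable.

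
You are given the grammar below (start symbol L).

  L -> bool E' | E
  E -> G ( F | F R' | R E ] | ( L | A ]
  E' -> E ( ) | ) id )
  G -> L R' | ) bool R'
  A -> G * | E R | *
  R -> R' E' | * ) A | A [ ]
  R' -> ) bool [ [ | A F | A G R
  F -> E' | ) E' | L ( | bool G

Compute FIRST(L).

{ (, ), *, bool }

L -> bool E' contributes {bool}.
From L -> E: add FIRST(E) = { (, ), *, bool }.
Union: FIRST(L) = { (, ), *, bool }.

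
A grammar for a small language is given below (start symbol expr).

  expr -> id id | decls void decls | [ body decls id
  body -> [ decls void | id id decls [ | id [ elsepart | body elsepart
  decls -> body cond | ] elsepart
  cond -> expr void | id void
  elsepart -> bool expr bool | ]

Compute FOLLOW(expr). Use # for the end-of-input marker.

expr is the start symbol, so # ∈ FOLLOW(expr).
In cond -> expr void: add FIRST(void) = { void }.
In elsepart -> bool expr bool: add FIRST(bool) = { bool }.
Union: FOLLOW(expr) = { #, bool, void }.

{ #, bool, void }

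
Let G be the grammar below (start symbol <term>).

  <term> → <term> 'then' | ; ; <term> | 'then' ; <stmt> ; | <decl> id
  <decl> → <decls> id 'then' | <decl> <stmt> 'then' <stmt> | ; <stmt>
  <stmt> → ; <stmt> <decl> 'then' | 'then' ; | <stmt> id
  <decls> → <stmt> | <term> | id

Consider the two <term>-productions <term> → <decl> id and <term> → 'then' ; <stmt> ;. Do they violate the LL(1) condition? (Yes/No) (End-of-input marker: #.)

Yes

FIRST(<decl> id) = { 'then', ;, id } and FIRST('then' ; <stmt> ;) = { 'then' }.
Both contain 'then', so the two alternatives are not disjoint — LL(1) conflict.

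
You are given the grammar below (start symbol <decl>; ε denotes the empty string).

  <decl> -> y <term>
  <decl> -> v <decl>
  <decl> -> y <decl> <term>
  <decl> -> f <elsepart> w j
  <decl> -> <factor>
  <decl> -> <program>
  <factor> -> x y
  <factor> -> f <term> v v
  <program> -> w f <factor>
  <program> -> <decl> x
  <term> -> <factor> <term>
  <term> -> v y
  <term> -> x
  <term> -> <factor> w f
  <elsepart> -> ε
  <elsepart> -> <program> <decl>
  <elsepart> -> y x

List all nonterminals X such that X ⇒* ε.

Directly nullable (have an ε-production): <elsepart>.
No other nonterminal has a production whose RHS symbols are all nullable.

{ <elsepart> }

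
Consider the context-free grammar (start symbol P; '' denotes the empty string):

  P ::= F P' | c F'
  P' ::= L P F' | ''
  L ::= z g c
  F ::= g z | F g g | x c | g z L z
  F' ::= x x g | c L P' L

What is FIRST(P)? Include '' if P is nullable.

{ c, g, x }

From P ::= F P': add FIRST(F) = { g, x }.
P ::= c F' contributes {c}.
Union: FIRST(P) = { c, g, x }.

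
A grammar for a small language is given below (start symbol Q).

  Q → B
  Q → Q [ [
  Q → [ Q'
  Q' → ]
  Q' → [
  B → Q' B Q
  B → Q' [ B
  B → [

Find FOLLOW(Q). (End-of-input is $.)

{ $, [, ] }

Q is the start symbol, so $ ∈ FOLLOW(Q).
In Q → Q [ [: add FIRST([ [) = { [ }.
In B → Q' B Q: Q is at the end, add FOLLOW(B) = { $, [, ] }.
Union: FOLLOW(Q) = { $, [, ] }.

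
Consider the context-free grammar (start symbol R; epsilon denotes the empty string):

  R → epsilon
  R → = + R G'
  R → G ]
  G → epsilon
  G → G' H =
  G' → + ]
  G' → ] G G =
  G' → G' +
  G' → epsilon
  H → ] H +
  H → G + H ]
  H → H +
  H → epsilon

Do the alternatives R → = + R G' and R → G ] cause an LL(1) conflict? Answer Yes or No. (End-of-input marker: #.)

Yes

FIRST(= + R G') = { = } and FIRST(G ]) = { +, =, ] }.
Both contain =, so the two alternatives are not disjoint — LL(1) conflict.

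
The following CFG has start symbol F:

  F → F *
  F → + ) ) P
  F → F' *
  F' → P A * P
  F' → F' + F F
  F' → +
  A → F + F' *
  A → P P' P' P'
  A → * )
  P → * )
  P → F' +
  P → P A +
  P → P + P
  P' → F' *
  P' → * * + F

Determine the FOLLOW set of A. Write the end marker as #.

In F' → P A * P: add FIRST(* P) = { * }.
In P → P A +: add FIRST(+) = { + }.
Union: FOLLOW(A) = { *, + }.

{ *, + }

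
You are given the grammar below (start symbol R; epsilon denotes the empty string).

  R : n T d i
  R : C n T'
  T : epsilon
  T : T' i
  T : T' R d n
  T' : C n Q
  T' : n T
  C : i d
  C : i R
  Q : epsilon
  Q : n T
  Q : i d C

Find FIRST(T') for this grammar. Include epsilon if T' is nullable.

From T' : C n Q: add FIRST(C) = { i }.
T' : n T contributes {n}.
Union: FIRST(T') = { i, n }.

{ i, n }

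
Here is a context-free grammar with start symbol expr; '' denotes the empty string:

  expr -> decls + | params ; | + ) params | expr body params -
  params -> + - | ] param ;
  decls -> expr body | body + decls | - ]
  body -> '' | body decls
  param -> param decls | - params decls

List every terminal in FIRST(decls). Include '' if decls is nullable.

From decls -> expr body: add FIRST(expr) = { +, -, ] }.
From decls -> body + decls: body nullable, take FIRST(body) ∪ {+} = { +, -, ] }.
decls -> - ] contributes {-}.
Union: FIRST(decls) = { +, -, ] }.

{ +, -, ] }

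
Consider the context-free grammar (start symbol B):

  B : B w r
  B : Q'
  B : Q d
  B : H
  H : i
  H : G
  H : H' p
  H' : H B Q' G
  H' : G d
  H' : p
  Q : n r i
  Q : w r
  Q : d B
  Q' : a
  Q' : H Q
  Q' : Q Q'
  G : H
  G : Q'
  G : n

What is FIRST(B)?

From B : B w r: add FIRST(B) = { a, d, i, n, p, w }.
From B : Q': add FIRST(Q') = { a, d, i, n, p, w }.
From B : Q d: add FIRST(Q) = { d, n, w }.
From B : H: add FIRST(H) = { a, d, i, n, p, w }.
Union: FIRST(B) = { a, d, i, n, p, w }.

{ a, d, i, n, p, w }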